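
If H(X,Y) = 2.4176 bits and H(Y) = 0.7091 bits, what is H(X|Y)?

Chain rule: H(X,Y) = H(X|Y) + H(Y)
H(X|Y) = H(X,Y) - H(Y) = 2.4176 - 0.7091 = 1.7085 bits


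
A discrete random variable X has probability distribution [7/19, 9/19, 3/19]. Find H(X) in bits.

H(X) = -Σ p(x) log₂ p(x)
  -7/19 × log₂(7/19) = 0.5307
  -9/19 × log₂(9/19) = 0.5106
  -3/19 × log₂(3/19) = 0.4205
H(X) = 1.4618 bits


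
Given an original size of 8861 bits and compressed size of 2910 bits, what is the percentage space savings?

Space savings = (1 - Compressed/Original) × 100%
= (1 - 2910/8861) × 100%
= 67.16%


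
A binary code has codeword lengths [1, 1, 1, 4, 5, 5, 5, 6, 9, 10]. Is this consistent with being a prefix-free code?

Kraft inequality: Σ 2^(-l_i) ≤ 1 for prefix-free code
Calculating: 2^(-1) + 2^(-1) + 2^(-1) + 2^(-4) + 2^(-5) + 2^(-5) + 2^(-5) + 2^(-6) + 2^(-9) + 2^(-10)
= 0.5 + 0.5 + 0.5 + 0.0625 + 0.03125 + 0.03125 + 0.03125 + 0.015625 + 0.001953125 + 0.0009765625
= 1.6748
Since 1.6748 > 1, prefix-free code does not exist


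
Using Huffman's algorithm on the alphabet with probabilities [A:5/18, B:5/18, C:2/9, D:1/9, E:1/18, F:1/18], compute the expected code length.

Huffman tree construction:
Combine smallest probabilities repeatedly
Resulting codes:
  A: 10 (length 2)
  B: 11 (length 2)
  C: 00 (length 2)
  D: 010 (length 3)
  E: 0110 (length 4)
  F: 0111 (length 4)
Average length = Σ p(s) × length(s) = 2.3333 bits


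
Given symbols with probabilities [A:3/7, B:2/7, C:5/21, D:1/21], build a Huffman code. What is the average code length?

Huffman tree construction:
Combine smallest probabilities repeatedly
Resulting codes:
  A: 0 (length 1)
  B: 10 (length 2)
  C: 111 (length 3)
  D: 110 (length 3)
Average length = Σ p(s) × length(s) = 1.8571 bits


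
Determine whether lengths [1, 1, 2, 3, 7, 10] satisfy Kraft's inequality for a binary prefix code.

Kraft inequality: Σ 2^(-l_i) ≤ 1 for prefix-free code
Calculating: 2^(-1) + 2^(-1) + 2^(-2) + 2^(-3) + 2^(-7) + 2^(-10)
= 0.5 + 0.5 + 0.25 + 0.125 + 0.0078125 + 0.0009765625
= 1.3838
Since 1.3838 > 1, prefix-free code does not exist


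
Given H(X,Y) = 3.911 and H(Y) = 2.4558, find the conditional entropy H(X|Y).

Chain rule: H(X,Y) = H(X|Y) + H(Y)
H(X|Y) = H(X,Y) - H(Y) = 3.911 - 2.4558 = 1.4552 bits


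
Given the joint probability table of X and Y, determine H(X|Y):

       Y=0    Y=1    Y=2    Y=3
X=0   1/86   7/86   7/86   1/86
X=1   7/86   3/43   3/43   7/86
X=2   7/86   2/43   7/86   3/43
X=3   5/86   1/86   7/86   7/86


H(X|Y) = Σ_y p(y) H(X|Y=y)
  p(Y=0) = 10/43, H(X|Y=0) = 1.7763
  p(Y=1) = 9/43, H(X|Y=1) = 1.7721
  p(Y=2) = 27/86, H(X|Y=2) = 1.9970
  p(Y=3) = 21/86, H(X|Y=3) = 1.7822
H(X|Y) = 0.2326×1.7763 + 0.2093×1.7721 + 0.3140×1.9970 + 0.2442×1.7822 = 1.8461 bits


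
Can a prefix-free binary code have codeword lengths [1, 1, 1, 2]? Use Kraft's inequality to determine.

Kraft inequality: Σ 2^(-l_i) ≤ 1 for prefix-free code
Calculating: 2^(-1) + 2^(-1) + 2^(-1) + 2^(-2)
= 0.5 + 0.5 + 0.5 + 0.25
= 1.7500
Since 1.7500 > 1, prefix-free code does not exist


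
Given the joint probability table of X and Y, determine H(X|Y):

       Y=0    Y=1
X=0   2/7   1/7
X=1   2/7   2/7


H(X|Y) = Σ_y p(y) H(X|Y=y)
  p(Y=0) = 4/7, H(X|Y=0) = 1.0000
  p(Y=1) = 3/7, H(X|Y=1) = 0.9183
H(X|Y) = 0.5714×1.0000 + 0.4286×0.9183 = 0.9650 bits


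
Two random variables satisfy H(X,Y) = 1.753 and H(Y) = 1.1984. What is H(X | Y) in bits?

Chain rule: H(X,Y) = H(X|Y) + H(Y)
H(X|Y) = H(X,Y) - H(Y) = 1.753 - 1.1984 = 0.5546 bits


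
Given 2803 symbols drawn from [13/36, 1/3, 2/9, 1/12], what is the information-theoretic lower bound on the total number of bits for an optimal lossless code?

Entropy H = 1.8399 bits/symbol
Minimum bits = H × n = 1.8399 × 2803
= 5157.30 bits


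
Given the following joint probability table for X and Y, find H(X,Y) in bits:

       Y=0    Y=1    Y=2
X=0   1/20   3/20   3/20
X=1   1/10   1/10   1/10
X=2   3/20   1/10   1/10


H(X,Y) = -Σ p(x,y) log₂ p(x,y)
  p(0,0)=1/20: -0.0500 × log₂(0.0500) = 0.2161
  p(0,1)=3/20: -0.1500 × log₂(0.1500) = 0.4105
  p(0,2)=3/20: -0.1500 × log₂(0.1500) = 0.4105
  p(1,0)=1/10: -0.1000 × log₂(0.1000) = 0.3322
  p(1,1)=1/10: -0.1000 × log₂(0.1000) = 0.3322
  p(1,2)=1/10: -0.1000 × log₂(0.1000) = 0.3322
  p(2,0)=3/20: -0.1500 × log₂(0.1500) = 0.4105
  p(2,1)=1/10: -0.1000 × log₂(0.1000) = 0.3322
  p(2,2)=1/10: -0.1000 × log₂(0.1000) = 0.3322
H(X,Y) = 3.1087 bits


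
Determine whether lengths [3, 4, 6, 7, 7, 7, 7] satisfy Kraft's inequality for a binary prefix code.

Kraft inequality: Σ 2^(-l_i) ≤ 1 for prefix-free code
Calculating: 2^(-3) + 2^(-4) + 2^(-6) + 2^(-7) + 2^(-7) + 2^(-7) + 2^(-7)
= 0.125 + 0.0625 + 0.015625 + 0.0078125 + 0.0078125 + 0.0078125 + 0.0078125
= 0.2344
Since 0.2344 ≤ 1, prefix-free code exists


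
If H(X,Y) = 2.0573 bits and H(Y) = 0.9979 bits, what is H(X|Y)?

Chain rule: H(X,Y) = H(X|Y) + H(Y)
H(X|Y) = H(X,Y) - H(Y) = 2.0573 - 0.9979 = 1.0594 bits


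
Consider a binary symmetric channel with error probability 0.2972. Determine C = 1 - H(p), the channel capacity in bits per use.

For BSC with error probability p:
C = 1 - H(p) where H(p) is binary entropy
H(0.2972) = -0.2972 × log₂(0.2972) - 0.7028 × log₂(0.7028)
H(p) = 0.8778
C = 1 - 0.8778 = 0.1222 bits/use


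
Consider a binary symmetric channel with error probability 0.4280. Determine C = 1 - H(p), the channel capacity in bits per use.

For BSC with error probability p:
C = 1 - H(p) where H(p) is binary entropy
H(0.4280) = -0.4280 × log₂(0.4280) - 0.5720 × log₂(0.5720)
H(p) = 0.9850
C = 1 - 0.9850 = 0.0150 bits/use


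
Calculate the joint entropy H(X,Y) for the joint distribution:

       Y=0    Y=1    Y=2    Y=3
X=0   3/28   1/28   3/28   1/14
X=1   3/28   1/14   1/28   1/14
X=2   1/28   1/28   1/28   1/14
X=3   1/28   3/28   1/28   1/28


H(X,Y) = -Σ p(x,y) log₂ p(x,y)
  p(0,0)=3/28: -0.1071 × log₂(0.1071) = 0.3453
  p(0,1)=1/28: -0.0357 × log₂(0.0357) = 0.1717
  p(0,2)=3/28: -0.1071 × log₂(0.1071) = 0.3453
  p(0,3)=1/14: -0.0714 × log₂(0.0714) = 0.2720
  p(1,0)=3/28: -0.1071 × log₂(0.1071) = 0.3453
  p(1,1)=1/14: -0.0714 × log₂(0.0714) = 0.2720
  p(1,2)=1/28: -0.0357 × log₂(0.0357) = 0.1717
  p(1,3)=1/14: -0.0714 × log₂(0.0714) = 0.2720
  p(2,0)=1/28: -0.0357 × log₂(0.0357) = 0.1717
  p(2,1)=1/28: -0.0357 × log₂(0.0357) = 0.1717
  p(2,2)=1/28: -0.0357 × log₂(0.0357) = 0.1717
  p(2,3)=1/14: -0.0714 × log₂(0.0714) = 0.2720
  p(3,0)=1/28: -0.0357 × log₂(0.0357) = 0.1717
  p(3,1)=3/28: -0.1071 × log₂(0.1071) = 0.3453
  p(3,2)=1/28: -0.0357 × log₂(0.0357) = 0.1717
  p(3,3)=1/28: -0.0357 × log₂(0.0357) = 0.1717
H(X,Y) = 3.8424 bits


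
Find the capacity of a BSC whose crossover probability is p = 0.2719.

For BSC with error probability p:
C = 1 - H(p) where H(p) is binary entropy
H(0.2719) = -0.2719 × log₂(0.2719) - 0.7281 × log₂(0.7281)
H(p) = 0.8442
C = 1 - 0.8442 = 0.1558 bits/use


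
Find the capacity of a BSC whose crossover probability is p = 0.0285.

For BSC with error probability p:
C = 1 - H(p) where H(p) is binary entropy
H(0.0285) = -0.0285 × log₂(0.0285) - 0.9715 × log₂(0.9715)
H(p) = 0.1868
C = 1 - 0.1868 = 0.8132 bits/use


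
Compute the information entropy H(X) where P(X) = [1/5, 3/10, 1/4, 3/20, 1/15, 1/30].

H(X) = -Σ p(x) log₂ p(x)
  -1/5 × log₂(1/5) = 0.4644
  -3/10 × log₂(3/10) = 0.5211
  -1/4 × log₂(1/4) = 0.5000
  -3/20 × log₂(3/20) = 0.4105
  -1/15 × log₂(1/15) = 0.2605
  -1/30 × log₂(1/30) = 0.1636
H(X) = 2.3200 bits


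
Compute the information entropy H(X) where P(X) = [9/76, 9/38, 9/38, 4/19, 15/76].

H(X) = -Σ p(x) log₂ p(x)
  -9/76 × log₂(9/76) = 0.3645
  -9/38 × log₂(9/38) = 0.4922
  -9/38 × log₂(9/38) = 0.4922
  -4/19 × log₂(4/19) = 0.4732
  -15/76 × log₂(15/76) = 0.4620
H(X) = 2.2841 bits


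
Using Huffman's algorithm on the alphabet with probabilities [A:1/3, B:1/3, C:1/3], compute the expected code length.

Huffman tree construction:
Combine smallest probabilities repeatedly
Resulting codes:
  A: 10 (length 2)
  B: 11 (length 2)
  C: 0 (length 1)
Average length = Σ p(s) × length(s) = 1.6667 bits


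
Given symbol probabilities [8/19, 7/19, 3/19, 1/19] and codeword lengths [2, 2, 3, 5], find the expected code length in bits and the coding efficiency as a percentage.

Average length L = Σ p_i × l_i = 2.3158 bits
Entropy H = 1.7002 bits
Efficiency η = H/L × 100% = 73.42%


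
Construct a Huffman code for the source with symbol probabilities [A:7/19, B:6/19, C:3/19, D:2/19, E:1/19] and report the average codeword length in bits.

Huffman tree construction:
Combine smallest probabilities repeatedly
Resulting codes:
  A: 0 (length 1)
  B: 10 (length 2)
  C: 110 (length 3)
  D: 1111 (length 4)
  E: 1110 (length 4)
Average length = Σ p(s) × length(s) = 2.1053 bits


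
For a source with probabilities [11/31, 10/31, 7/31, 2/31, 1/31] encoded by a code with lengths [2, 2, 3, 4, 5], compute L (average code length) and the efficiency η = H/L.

Average length L = Σ p_i × l_i = 2.4516 bits
Entropy H = 1.9566 bits
Efficiency η = H/L × 100% = 79.81%


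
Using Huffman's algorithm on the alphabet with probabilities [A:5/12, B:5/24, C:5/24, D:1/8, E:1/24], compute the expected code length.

Huffman tree construction:
Combine smallest probabilities repeatedly
Resulting codes:
  A: 0 (length 1)
  B: 111 (length 3)
  C: 10 (length 2)
  D: 1101 (length 4)
  E: 1100 (length 4)
Average length = Σ p(s) × length(s) = 2.1250 bits


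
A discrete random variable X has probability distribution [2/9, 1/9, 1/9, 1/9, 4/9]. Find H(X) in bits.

H(X) = -Σ p(x) log₂ p(x)
  -2/9 × log₂(2/9) = 0.4822
  -1/9 × log₂(1/9) = 0.3522
  -1/9 × log₂(1/9) = 0.3522
  -1/9 × log₂(1/9) = 0.3522
  -4/9 × log₂(4/9) = 0.5200
H(X) = 2.0588 bits


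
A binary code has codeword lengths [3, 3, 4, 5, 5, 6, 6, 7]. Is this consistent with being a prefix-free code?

Kraft inequality: Σ 2^(-l_i) ≤ 1 for prefix-free code
Calculating: 2^(-3) + 2^(-3) + 2^(-4) + 2^(-5) + 2^(-5) + 2^(-6) + 2^(-6) + 2^(-7)
= 0.125 + 0.125 + 0.0625 + 0.03125 + 0.03125 + 0.015625 + 0.015625 + 0.0078125
= 0.4141
Since 0.4141 ≤ 1, prefix-free code exists


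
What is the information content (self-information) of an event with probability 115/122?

Information content I(x) = -log₂(p(x))
I = -log₂(115/122) = -log₂(0.9426)
I = 0.0852 bits


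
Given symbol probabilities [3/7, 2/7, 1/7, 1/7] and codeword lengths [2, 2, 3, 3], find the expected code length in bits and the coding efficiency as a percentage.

Average length L = Σ p_i × l_i = 2.2857 bits
Entropy H = 1.8424 bits
Efficiency η = H/L × 100% = 80.60%


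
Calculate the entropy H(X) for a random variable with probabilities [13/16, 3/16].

H(X) = -Σ p(x) log₂ p(x)
  -13/16 × log₂(13/16) = 0.2434
  -3/16 × log₂(3/16) = 0.4528
H(X) = 0.6962 bits


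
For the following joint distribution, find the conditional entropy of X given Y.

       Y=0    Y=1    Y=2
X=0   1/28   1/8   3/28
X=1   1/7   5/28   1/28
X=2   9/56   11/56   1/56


H(X|Y) = Σ_y p(y) H(X|Y=y)
  p(Y=0) = 19/56, H(X|Y=0) = 1.3780
  p(Y=1) = 1/2, H(X|Y=1) = 1.5601
  p(Y=2) = 9/56, H(X|Y=2) = 1.2244
H(X|Y) = 0.3393×1.3780 + 0.5000×1.5601 + 0.1607×1.2244 = 1.4443 bits


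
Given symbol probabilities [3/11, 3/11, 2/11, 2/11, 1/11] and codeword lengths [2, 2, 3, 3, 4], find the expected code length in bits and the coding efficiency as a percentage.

Average length L = Σ p_i × l_i = 2.5455 bits
Entropy H = 2.2313 bits
Efficiency η = H/L × 100% = 87.66%


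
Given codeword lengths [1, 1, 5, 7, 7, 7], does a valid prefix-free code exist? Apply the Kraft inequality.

Kraft inequality: Σ 2^(-l_i) ≤ 1 for prefix-free code
Calculating: 2^(-1) + 2^(-1) + 2^(-5) + 2^(-7) + 2^(-7) + 2^(-7)
= 0.5 + 0.5 + 0.03125 + 0.0078125 + 0.0078125 + 0.0078125
= 1.0547
Since 1.0547 > 1, prefix-free code does not exist


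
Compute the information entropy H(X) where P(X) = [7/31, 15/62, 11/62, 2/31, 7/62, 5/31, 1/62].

H(X) = -Σ p(x) log₂ p(x)
  -7/31 × log₂(7/31) = 0.4848
  -15/62 × log₂(15/62) = 0.4953
  -11/62 × log₂(11/62) = 0.4426
  -2/31 × log₂(2/31) = 0.2551
  -7/62 × log₂(7/62) = 0.3553
  -5/31 × log₂(5/31) = 0.4246
  -1/62 × log₂(1/62) = 0.0960
H(X) = 2.5537 bits


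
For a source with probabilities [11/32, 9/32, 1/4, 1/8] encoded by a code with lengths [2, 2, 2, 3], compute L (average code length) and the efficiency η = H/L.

Average length L = Σ p_i × l_i = 2.1250 bits
Entropy H = 1.9193 bits
Efficiency η = H/L × 100% = 90.32%


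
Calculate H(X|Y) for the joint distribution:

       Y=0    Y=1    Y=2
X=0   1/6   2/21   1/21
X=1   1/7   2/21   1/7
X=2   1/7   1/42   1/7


H(X|Y) = Σ_y p(y) H(X|Y=y)
  p(Y=0) = 19/42, H(X|Y=0) = 1.5810
  p(Y=1) = 3/14, H(X|Y=1) = 1.3921
  p(Y=2) = 1/3, H(X|Y=2) = 1.4488
H(X|Y) = 0.4524×1.5810 + 0.2143×1.3921 + 0.3333×1.4488 = 1.4965 bits


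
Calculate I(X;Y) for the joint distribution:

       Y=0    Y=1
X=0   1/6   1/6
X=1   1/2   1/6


H(X) = 0.9183, H(Y) = 0.9183, H(X,Y) = 1.7925
I(X;Y) = H(X) + H(Y) - H(X,Y) = 0.0441 bits


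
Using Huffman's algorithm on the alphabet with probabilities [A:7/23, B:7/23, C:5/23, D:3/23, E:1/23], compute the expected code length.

Huffman tree construction:
Combine smallest probabilities repeatedly
Resulting codes:
  A: 10 (length 2)
  B: 11 (length 2)
  C: 01 (length 2)
  D: 001 (length 3)
  E: 000 (length 3)
Average length = Σ p(s) × length(s) = 2.1739 bits


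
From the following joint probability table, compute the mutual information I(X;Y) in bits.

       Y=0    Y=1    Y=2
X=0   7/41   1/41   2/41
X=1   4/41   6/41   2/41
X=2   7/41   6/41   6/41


H(X) = 1.5295, H(Y) = 1.5433, H(X,Y) = 2.9714
I(X;Y) = H(X) + H(Y) - H(X,Y) = 0.1014 bits


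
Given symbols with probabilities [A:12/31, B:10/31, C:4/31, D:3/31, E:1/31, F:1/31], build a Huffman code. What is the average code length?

Huffman tree construction:
Combine smallest probabilities repeatedly
Resulting codes:
  A: 0 (length 1)
  B: 11 (length 2)
  C: 100 (length 3)
  D: 1011 (length 4)
  E: 10100 (length 5)
  F: 10101 (length 5)
Average length = Σ p(s) × length(s) = 2.1290 bits


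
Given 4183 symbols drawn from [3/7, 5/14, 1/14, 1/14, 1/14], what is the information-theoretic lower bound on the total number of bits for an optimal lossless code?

Entropy H = 1.8703 bits/symbol
Minimum bits = H × n = 1.8703 × 4183
= 7823.27 bits


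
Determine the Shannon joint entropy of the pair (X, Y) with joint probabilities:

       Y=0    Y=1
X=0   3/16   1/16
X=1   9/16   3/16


H(X,Y) = -Σ p(x,y) log₂ p(x,y)
  p(0,0)=3/16: -0.1875 × log₂(0.1875) = 0.4528
  p(0,1)=1/16: -0.0625 × log₂(0.0625) = 0.2500
  p(1,0)=9/16: -0.5625 × log₂(0.5625) = 0.4669
  p(1,1)=3/16: -0.1875 × log₂(0.1875) = 0.4528
H(X,Y) = 1.6226 bits


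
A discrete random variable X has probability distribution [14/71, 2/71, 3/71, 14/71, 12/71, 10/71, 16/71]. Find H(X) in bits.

H(X) = -Σ p(x) log₂ p(x)
  -14/71 × log₂(14/71) = 0.4619
  -2/71 × log₂(2/71) = 0.1451
  -3/71 × log₂(3/71) = 0.1929
  -14/71 × log₂(14/71) = 0.4619
  -12/71 × log₂(12/71) = 0.4335
  -10/71 × log₂(10/71) = 0.3983
  -16/71 × log₂(16/71) = 0.4845
H(X) = 2.5779 bits


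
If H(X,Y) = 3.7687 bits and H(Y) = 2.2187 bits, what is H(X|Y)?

Chain rule: H(X,Y) = H(X|Y) + H(Y)
H(X|Y) = H(X,Y) - H(Y) = 3.7687 - 2.2187 = 1.55 bits


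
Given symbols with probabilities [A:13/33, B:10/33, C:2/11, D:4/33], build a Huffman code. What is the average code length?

Huffman tree construction:
Combine smallest probabilities repeatedly
Resulting codes:
  A: 0 (length 1)
  B: 10 (length 2)
  C: 111 (length 3)
  D: 110 (length 3)
Average length = Σ p(s) × length(s) = 1.9091 bits


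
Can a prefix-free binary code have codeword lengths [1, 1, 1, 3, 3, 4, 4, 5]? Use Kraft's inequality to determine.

Kraft inequality: Σ 2^(-l_i) ≤ 1 for prefix-free code
Calculating: 2^(-1) + 2^(-1) + 2^(-1) + 2^(-3) + 2^(-3) + 2^(-4) + 2^(-4) + 2^(-5)
= 0.5 + 0.5 + 0.5 + 0.125 + 0.125 + 0.0625 + 0.0625 + 0.03125
= 1.9062
Since 1.9062 > 1, prefix-free code does not exist


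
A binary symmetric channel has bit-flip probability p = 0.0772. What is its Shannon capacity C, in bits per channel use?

For BSC with error probability p:
C = 1 - H(p) where H(p) is binary entropy
H(0.0772) = -0.0772 × log₂(0.0772) - 0.9228 × log₂(0.9228)
H(p) = 0.3922
C = 1 - 0.3922 = 0.6078 bits/use


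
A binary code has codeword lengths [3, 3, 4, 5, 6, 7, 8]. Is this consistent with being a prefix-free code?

Kraft inequality: Σ 2^(-l_i) ≤ 1 for prefix-free code
Calculating: 2^(-3) + 2^(-3) + 2^(-4) + 2^(-5) + 2^(-6) + 2^(-7) + 2^(-8)
= 0.125 + 0.125 + 0.0625 + 0.03125 + 0.015625 + 0.0078125 + 0.00390625
= 0.3711
Since 0.3711 ≤ 1, prefix-free code exists


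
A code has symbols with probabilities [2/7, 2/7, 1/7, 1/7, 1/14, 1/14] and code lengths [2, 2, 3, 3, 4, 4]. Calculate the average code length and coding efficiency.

Average length L = Σ p_i × l_i = 2.5714 bits
Entropy H = 2.3788 bits
Efficiency η = H/L × 100% = 92.51%


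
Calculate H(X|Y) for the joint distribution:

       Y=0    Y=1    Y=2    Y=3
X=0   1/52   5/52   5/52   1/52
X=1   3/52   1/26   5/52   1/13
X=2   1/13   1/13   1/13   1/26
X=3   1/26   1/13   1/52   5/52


H(X|Y) = Σ_y p(y) H(X|Y=y)
  p(Y=0) = 5/26, H(X|Y=0) = 1.8464
  p(Y=1) = 15/52, H(X|Y=1) = 1.9329
  p(Y=2) = 15/52, H(X|Y=2) = 1.8256
  p(Y=3) = 3/13, H(X|Y=3) = 1.7842
H(X|Y) = 0.1923×1.8464 + 0.2885×1.9329 + 0.2885×1.8256 + 0.2308×1.7842 = 1.8510 bits


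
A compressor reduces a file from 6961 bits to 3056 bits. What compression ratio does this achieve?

Compression ratio = Original / Compressed
= 6961 / 3056 = 2.28:1


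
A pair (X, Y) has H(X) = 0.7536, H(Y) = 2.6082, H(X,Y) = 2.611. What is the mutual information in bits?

I(X;Y) = H(X) + H(Y) - H(X,Y)
I(X;Y) = 0.7536 + 2.6082 - 2.611 = 0.7508 bits


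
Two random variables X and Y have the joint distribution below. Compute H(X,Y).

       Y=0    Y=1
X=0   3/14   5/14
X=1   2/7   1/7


H(X,Y) = -Σ p(x,y) log₂ p(x,y)
  p(0,0)=3/14: -0.2143 × log₂(0.2143) = 0.4762
  p(0,1)=5/14: -0.3571 × log₂(0.3571) = 0.5305
  p(1,0)=2/7: -0.2857 × log₂(0.2857) = 0.5164
  p(1,1)=1/7: -0.1429 × log₂(0.1429) = 0.4011
H(X,Y) = 1.9242 bits


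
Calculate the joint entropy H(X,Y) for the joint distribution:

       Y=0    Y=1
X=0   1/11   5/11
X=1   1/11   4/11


H(X,Y) = -Σ p(x,y) log₂ p(x,y)
  p(0,0)=1/11: -0.0909 × log₂(0.0909) = 0.3145
  p(0,1)=5/11: -0.4545 × log₂(0.4545) = 0.5170
  p(1,0)=1/11: -0.0909 × log₂(0.0909) = 0.3145
  p(1,1)=4/11: -0.3636 × log₂(0.3636) = 0.5307
H(X,Y) = 1.6767 bits


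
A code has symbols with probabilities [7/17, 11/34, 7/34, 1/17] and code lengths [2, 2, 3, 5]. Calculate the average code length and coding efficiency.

Average length L = Σ p_i × l_i = 2.3824 bits
Entropy H = 1.7637 bits
Efficiency η = H/L × 100% = 74.03%


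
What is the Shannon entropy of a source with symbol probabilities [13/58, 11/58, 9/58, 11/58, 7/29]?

H(X) = -Σ p(x) log₂ p(x)
  -13/58 × log₂(13/58) = 0.4836
  -11/58 × log₂(11/58) = 0.4549
  -9/58 × log₂(9/58) = 0.4171
  -11/58 × log₂(11/58) = 0.4549
  -7/29 × log₂(7/29) = 0.4950
H(X) = 2.3055 bits


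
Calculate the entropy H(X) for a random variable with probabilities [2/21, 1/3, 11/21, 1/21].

H(X) = -Σ p(x) log₂ p(x)
  -2/21 × log₂(2/21) = 0.3231
  -1/3 × log₂(1/3) = 0.5283
  -11/21 × log₂(11/21) = 0.4887
  -1/21 × log₂(1/21) = 0.2092
H(X) = 1.5492 bits


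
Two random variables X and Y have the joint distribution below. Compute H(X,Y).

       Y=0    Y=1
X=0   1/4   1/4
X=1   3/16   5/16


H(X,Y) = -Σ p(x,y) log₂ p(x,y)
  p(0,0)=1/4: -0.2500 × log₂(0.2500) = 0.5000
  p(0,1)=1/4: -0.2500 × log₂(0.2500) = 0.5000
  p(1,0)=3/16: -0.1875 × log₂(0.1875) = 0.4528
  p(1,1)=5/16: -0.3125 × log₂(0.3125) = 0.5244
H(X,Y) = 1.9772 bits


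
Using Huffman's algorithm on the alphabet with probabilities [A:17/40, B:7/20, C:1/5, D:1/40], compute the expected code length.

Huffman tree construction:
Combine smallest probabilities repeatedly
Resulting codes:
  A: 0 (length 1)
  B: 11 (length 2)
  C: 101 (length 3)
  D: 100 (length 3)
Average length = Σ p(s) × length(s) = 1.8000 bits


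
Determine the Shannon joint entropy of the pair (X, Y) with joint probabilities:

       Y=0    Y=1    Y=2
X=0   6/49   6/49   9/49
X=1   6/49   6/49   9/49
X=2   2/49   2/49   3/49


H(X,Y) = -Σ p(x,y) log₂ p(x,y)
  p(0,0)=6/49: -0.1224 × log₂(0.1224) = 0.3710
  p(0,1)=6/49: -0.1224 × log₂(0.1224) = 0.3710
  p(0,2)=9/49: -0.1837 × log₂(0.1837) = 0.4490
  p(1,0)=6/49: -0.1224 × log₂(0.1224) = 0.3710
  p(1,1)=6/49: -0.1224 × log₂(0.1224) = 0.3710
  p(1,2)=9/49: -0.1837 × log₂(0.1837) = 0.4490
  p(2,0)=2/49: -0.0408 × log₂(0.0408) = 0.1884
  p(2,1)=2/49: -0.0408 × log₂(0.0408) = 0.1884
  p(2,2)=3/49: -0.0612 × log₂(0.0612) = 0.2467
H(X,Y) = 3.0055 bits


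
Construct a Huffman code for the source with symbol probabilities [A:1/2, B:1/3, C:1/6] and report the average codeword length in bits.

Huffman tree construction:
Combine smallest probabilities repeatedly
Resulting codes:
  A: 0 (length 1)
  B: 11 (length 2)
  C: 10 (length 2)
Average length = Σ p(s) × length(s) = 1.5000 bits


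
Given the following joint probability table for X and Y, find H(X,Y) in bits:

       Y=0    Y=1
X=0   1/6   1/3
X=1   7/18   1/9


H(X,Y) = -Σ p(x,y) log₂ p(x,y)
  p(0,0)=1/6: -0.1667 × log₂(0.1667) = 0.4308
  p(0,1)=1/3: -0.3333 × log₂(0.3333) = 0.5283
  p(1,0)=7/18: -0.3889 × log₂(0.3889) = 0.5299
  p(1,1)=1/9: -0.1111 × log₂(0.1111) = 0.3522
H(X,Y) = 1.8413 bits


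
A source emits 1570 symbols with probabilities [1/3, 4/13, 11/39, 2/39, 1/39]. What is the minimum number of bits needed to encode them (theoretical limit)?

Entropy H = 1.9218 bits/symbol
Minimum bits = H × n = 1.9218 × 1570
= 3017.29 bits


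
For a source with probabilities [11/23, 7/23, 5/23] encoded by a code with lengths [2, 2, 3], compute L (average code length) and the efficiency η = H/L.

Average length L = Σ p_i × l_i = 2.2174 bits
Entropy H = 1.5099 bits
Efficiency η = H/L × 100% = 68.09%


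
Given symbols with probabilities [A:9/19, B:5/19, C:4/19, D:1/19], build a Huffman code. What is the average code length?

Huffman tree construction:
Combine smallest probabilities repeatedly
Resulting codes:
  A: 0 (length 1)
  B: 10 (length 2)
  C: 111 (length 3)
  D: 110 (length 3)
Average length = Σ p(s) × length(s) = 1.7895 bits


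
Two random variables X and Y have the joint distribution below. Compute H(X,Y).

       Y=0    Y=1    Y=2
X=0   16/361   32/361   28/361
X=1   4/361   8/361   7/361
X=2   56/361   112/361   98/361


H(X,Y) = -Σ p(x,y) log₂ p(x,y)
  p(0,0)=16/361: -0.0443 × log₂(0.0443) = 0.1993
  p(0,1)=32/361: -0.0886 × log₂(0.0886) = 0.3099
  p(0,2)=28/361: -0.0776 × log₂(0.0776) = 0.2861
  p(1,0)=4/361: -0.0111 × log₂(0.0111) = 0.0720
  p(1,1)=8/361: -0.0222 × log₂(0.0222) = 0.1218
  p(1,2)=7/361: -0.0194 × log₂(0.0194) = 0.1103
  p(2,0)=56/361: -0.1551 × log₂(0.1551) = 0.4171
  p(2,1)=112/361: -0.3102 × log₂(0.3102) = 0.5239
  p(2,2)=98/361: -0.2715 × log₂(0.2715) = 0.5107
H(X,Y) = 2.5509 bits


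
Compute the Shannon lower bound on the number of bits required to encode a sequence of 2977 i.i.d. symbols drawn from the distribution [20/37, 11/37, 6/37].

Entropy H = 1.4256 bits/symbol
Minimum bits = H × n = 1.4256 × 2977
= 4244.05 bits


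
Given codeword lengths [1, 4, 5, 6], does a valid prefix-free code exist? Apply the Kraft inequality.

Kraft inequality: Σ 2^(-l_i) ≤ 1 for prefix-free code
Calculating: 2^(-1) + 2^(-4) + 2^(-5) + 2^(-6)
= 0.5 + 0.0625 + 0.03125 + 0.015625
= 0.6094
Since 0.6094 ≤ 1, prefix-free code exists


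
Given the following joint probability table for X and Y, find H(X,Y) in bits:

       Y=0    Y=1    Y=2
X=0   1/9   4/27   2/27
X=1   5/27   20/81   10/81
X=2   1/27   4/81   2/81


H(X,Y) = -Σ p(x,y) log₂ p(x,y)
  p(0,0)=1/9: -0.1111 × log₂(0.1111) = 0.3522
  p(0,1)=4/27: -0.1481 × log₂(0.1481) = 0.4081
  p(0,2)=2/27: -0.0741 × log₂(0.0741) = 0.2781
  p(1,0)=5/27: -0.1852 × log₂(0.1852) = 0.4505
  p(1,1)=20/81: -0.2469 × log₂(0.2469) = 0.4983
  p(1,2)=10/81: -0.1235 × log₂(0.1235) = 0.3726
  p(2,0)=1/27: -0.0370 × log₂(0.0370) = 0.1761
  p(2,1)=4/81: -0.0494 × log₂(0.0494) = 0.2143
  p(2,2)=2/81: -0.0247 × log₂(0.0247) = 0.1318
H(X,Y) = 2.8821 bits


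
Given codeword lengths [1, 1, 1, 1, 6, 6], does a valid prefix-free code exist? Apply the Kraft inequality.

Kraft inequality: Σ 2^(-l_i) ≤ 1 for prefix-free code
Calculating: 2^(-1) + 2^(-1) + 2^(-1) + 2^(-1) + 2^(-6) + 2^(-6)
= 0.5 + 0.5 + 0.5 + 0.5 + 0.015625 + 0.015625
= 2.0312
Since 2.0312 > 1, prefix-free code does not exist


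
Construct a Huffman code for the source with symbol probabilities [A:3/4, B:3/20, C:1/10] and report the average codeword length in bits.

Huffman tree construction:
Combine smallest probabilities repeatedly
Resulting codes:
  A: 1 (length 1)
  B: 01 (length 2)
  C: 00 (length 2)
Average length = Σ p(s) × length(s) = 1.2500 bits


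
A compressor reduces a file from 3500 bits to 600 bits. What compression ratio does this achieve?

Compression ratio = Original / Compressed
= 3500 / 600 = 5.83:1


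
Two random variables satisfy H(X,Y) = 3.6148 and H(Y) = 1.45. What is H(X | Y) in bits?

Chain rule: H(X,Y) = H(X|Y) + H(Y)
H(X|Y) = H(X,Y) - H(Y) = 3.6148 - 1.45 = 2.1648 bits


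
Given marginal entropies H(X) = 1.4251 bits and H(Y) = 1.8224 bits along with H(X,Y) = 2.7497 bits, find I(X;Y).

I(X;Y) = H(X) + H(Y) - H(X,Y)
I(X;Y) = 1.4251 + 1.8224 - 2.7497 = 0.4978 bits


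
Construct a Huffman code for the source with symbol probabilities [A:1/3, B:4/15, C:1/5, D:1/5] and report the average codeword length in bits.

Huffman tree construction:
Combine smallest probabilities repeatedly
Resulting codes:
  A: 11 (length 2)
  B: 10 (length 2)
  C: 00 (length 2)
  D: 01 (length 2)
Average length = Σ p(s) × length(s) = 2.0000 bits


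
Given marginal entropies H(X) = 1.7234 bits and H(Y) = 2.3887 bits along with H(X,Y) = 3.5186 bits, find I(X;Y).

I(X;Y) = H(X) + H(Y) - H(X,Y)
I(X;Y) = 1.7234 + 2.3887 - 3.5186 = 0.5935 bits


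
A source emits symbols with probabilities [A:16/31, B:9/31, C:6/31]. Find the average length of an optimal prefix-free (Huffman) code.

Huffman tree construction:
Combine smallest probabilities repeatedly
Resulting codes:
  A: 1 (length 1)
  B: 01 (length 2)
  C: 00 (length 2)
Average length = Σ p(s) × length(s) = 1.4839 bits


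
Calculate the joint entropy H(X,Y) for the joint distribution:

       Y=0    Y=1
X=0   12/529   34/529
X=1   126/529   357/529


H(X,Y) = -Σ p(x,y) log₂ p(x,y)
  p(0,0)=12/529: -0.0227 × log₂(0.0227) = 0.1239
  p(0,1)=34/529: -0.0643 × log₂(0.0643) = 0.2545
  p(1,0)=126/529: -0.2382 × log₂(0.2382) = 0.4930
  p(1,1)=357/529: -0.6749 × log₂(0.6749) = 0.3829
H(X,Y) = 1.2543 bits


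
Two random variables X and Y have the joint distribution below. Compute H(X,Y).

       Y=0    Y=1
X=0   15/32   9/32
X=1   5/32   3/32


H(X,Y) = -Σ p(x,y) log₂ p(x,y)
  p(0,0)=15/32: -0.4688 × log₂(0.4688) = 0.5124
  p(0,1)=9/32: -0.2812 × log₂(0.2812) = 0.5147
  p(1,0)=5/32: -0.1562 × log₂(0.1562) = 0.4184
  p(1,1)=3/32: -0.0938 × log₂(0.0938) = 0.3202
H(X,Y) = 1.7657 bits


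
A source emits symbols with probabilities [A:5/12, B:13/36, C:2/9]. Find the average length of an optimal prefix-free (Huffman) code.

Huffman tree construction:
Combine smallest probabilities repeatedly
Resulting codes:
  A: 0 (length 1)
  B: 11 (length 2)
  C: 10 (length 2)
Average length = Σ p(s) × length(s) = 1.5833 bits


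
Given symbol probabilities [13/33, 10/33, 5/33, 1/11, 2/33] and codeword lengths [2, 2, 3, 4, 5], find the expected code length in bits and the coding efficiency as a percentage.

Average length L = Σ p_i × l_i = 2.5152 bits
Entropy H = 2.0235 bits
Efficiency η = H/L × 100% = 80.45%


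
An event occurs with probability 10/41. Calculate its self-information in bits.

Information content I(x) = -log₂(p(x))
I = -log₂(10/41) = -log₂(0.2439)
I = 2.0356 bits


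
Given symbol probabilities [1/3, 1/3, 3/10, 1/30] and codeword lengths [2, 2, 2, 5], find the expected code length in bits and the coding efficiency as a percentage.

Average length L = Σ p_i × l_i = 2.1000 bits
Entropy H = 1.7413 bits
Efficiency η = H/L × 100% = 82.92%


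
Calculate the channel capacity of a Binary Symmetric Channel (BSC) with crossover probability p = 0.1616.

For BSC with error probability p:
C = 1 - H(p) where H(p) is binary entropy
H(0.1616) = -0.1616 × log₂(0.1616) - 0.8384 × log₂(0.8384)
H(p) = 0.6381
C = 1 - 0.6381 = 0.3619 bits/use


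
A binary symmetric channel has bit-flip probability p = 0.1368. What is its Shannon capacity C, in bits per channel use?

For BSC with error probability p:
C = 1 - H(p) where H(p) is binary entropy
H(0.1368) = -0.1368 × log₂(0.1368) - 0.8632 × log₂(0.8632)
H(p) = 0.5758
C = 1 - 0.5758 = 0.4242 bits/use


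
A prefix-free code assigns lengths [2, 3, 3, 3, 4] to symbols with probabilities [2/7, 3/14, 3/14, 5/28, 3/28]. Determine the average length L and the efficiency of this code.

Average length L = Σ p_i × l_i = 2.8214 bits
Entropy H = 2.2579 bits
Efficiency η = H/L × 100% = 80.03%


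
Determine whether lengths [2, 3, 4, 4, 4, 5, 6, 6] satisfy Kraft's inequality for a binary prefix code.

Kraft inequality: Σ 2^(-l_i) ≤ 1 for prefix-free code
Calculating: 2^(-2) + 2^(-3) + 2^(-4) + 2^(-4) + 2^(-4) + 2^(-5) + 2^(-6) + 2^(-6)
= 0.25 + 0.125 + 0.0625 + 0.0625 + 0.0625 + 0.03125 + 0.015625 + 0.015625
= 0.6250
Since 0.6250 ≤ 1, prefix-free code exists


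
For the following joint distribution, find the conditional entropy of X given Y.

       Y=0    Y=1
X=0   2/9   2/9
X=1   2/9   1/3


H(X|Y) = Σ_y p(y) H(X|Y=y)
  p(Y=0) = 4/9, H(X|Y=0) = 1.0000
  p(Y=1) = 5/9, H(X|Y=1) = 0.9710
H(X|Y) = 0.4444×1.0000 + 0.5556×0.9710 = 0.9839 bits


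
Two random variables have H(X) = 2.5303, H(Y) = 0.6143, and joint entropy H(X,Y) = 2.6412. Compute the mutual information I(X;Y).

I(X;Y) = H(X) + H(Y) - H(X,Y)
I(X;Y) = 2.5303 + 0.6143 - 2.6412 = 0.5034 bits


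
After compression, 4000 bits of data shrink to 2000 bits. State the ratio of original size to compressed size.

Compression ratio = Original / Compressed
= 4000 / 2000 = 2.00:1


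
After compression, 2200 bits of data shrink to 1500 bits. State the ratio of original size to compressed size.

Compression ratio = Original / Compressed
= 2200 / 1500 = 1.47:1


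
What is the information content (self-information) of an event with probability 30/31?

Information content I(x) = -log₂(p(x))
I = -log₂(30/31) = -log₂(0.9677)
I = 0.0473 bits


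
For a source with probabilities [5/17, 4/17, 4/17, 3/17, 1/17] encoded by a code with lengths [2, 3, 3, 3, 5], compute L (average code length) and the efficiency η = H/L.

Average length L = Σ p_i × l_i = 2.8235 bits
Entropy H = 2.1837 bits
Efficiency η = H/L × 100% = 77.34%


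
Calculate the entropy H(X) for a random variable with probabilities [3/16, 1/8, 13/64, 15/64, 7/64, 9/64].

H(X) = -Σ p(x) log₂ p(x)
  -3/16 × log₂(3/16) = 0.4528
  -1/8 × log₂(1/8) = 0.3750
  -13/64 × log₂(13/64) = 0.4671
  -15/64 × log₂(15/64) = 0.4906
  -7/64 × log₂(7/64) = 0.3492
  -9/64 × log₂(9/64) = 0.3980
H(X) = 2.5327 bits


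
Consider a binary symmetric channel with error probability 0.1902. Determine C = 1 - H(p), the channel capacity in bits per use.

For BSC with error probability p:
C = 1 - H(p) where H(p) is binary entropy
H(0.1902) = -0.1902 × log₂(0.1902) - 0.8098 × log₂(0.8098)
H(p) = 0.7019
C = 1 - 0.7019 = 0.2981 bits/use


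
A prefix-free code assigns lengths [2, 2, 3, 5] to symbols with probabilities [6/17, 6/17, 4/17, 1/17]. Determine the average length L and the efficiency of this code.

Average length L = Σ p_i × l_i = 2.4118 bits
Entropy H = 1.7922 bits
Efficiency η = H/L × 100% = 74.31%


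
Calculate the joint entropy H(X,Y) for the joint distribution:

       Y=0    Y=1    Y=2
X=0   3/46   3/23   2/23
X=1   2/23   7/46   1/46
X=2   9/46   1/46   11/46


H(X,Y) = -Σ p(x,y) log₂ p(x,y)
  p(0,0)=3/46: -0.0652 × log₂(0.0652) = 0.2569
  p(0,1)=3/23: -0.1304 × log₂(0.1304) = 0.3833
  p(0,2)=2/23: -0.0870 × log₂(0.0870) = 0.3064
  p(1,0)=2/23: -0.0870 × log₂(0.0870) = 0.3064
  p(1,1)=7/46: -0.1522 × log₂(0.1522) = 0.4133
  p(1,2)=1/46: -0.0217 × log₂(0.0217) = 0.1201
  p(2,0)=9/46: -0.1957 × log₂(0.1957) = 0.4605
  p(2,1)=1/46: -0.0217 × log₂(0.0217) = 0.1201
  p(2,2)=11/46: -0.2391 × log₂(0.2391) = 0.4936
H(X,Y) = 2.8605 bits


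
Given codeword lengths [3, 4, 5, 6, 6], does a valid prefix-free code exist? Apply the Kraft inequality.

Kraft inequality: Σ 2^(-l_i) ≤ 1 for prefix-free code
Calculating: 2^(-3) + 2^(-4) + 2^(-5) + 2^(-6) + 2^(-6)
= 0.125 + 0.0625 + 0.03125 + 0.015625 + 0.015625
= 0.2500
Since 0.2500 ≤ 1, prefix-free code exists


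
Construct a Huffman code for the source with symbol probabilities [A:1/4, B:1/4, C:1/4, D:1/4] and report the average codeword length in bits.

Huffman tree construction:
Combine smallest probabilities repeatedly
Resulting codes:
  A: 00 (length 2)
  B: 01 (length 2)
  C: 10 (length 2)
  D: 11 (length 2)
Average length = Σ p(s) × length(s) = 2.0000 bits


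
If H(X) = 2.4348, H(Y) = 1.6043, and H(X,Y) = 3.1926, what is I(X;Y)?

I(X;Y) = H(X) + H(Y) - H(X,Y)
I(X;Y) = 2.4348 + 1.6043 - 3.1926 = 0.8465 bits


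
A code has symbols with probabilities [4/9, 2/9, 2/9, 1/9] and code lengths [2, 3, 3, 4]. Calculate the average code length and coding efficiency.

Average length L = Σ p_i × l_i = 2.6667 bits
Entropy H = 1.8366 bits
Efficiency η = H/L × 100% = 68.87%


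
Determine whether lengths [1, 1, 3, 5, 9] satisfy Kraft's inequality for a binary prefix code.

Kraft inequality: Σ 2^(-l_i) ≤ 1 for prefix-free code
Calculating: 2^(-1) + 2^(-1) + 2^(-3) + 2^(-5) + 2^(-9)
= 0.5 + 0.5 + 0.125 + 0.03125 + 0.001953125
= 1.1582
Since 1.1582 > 1, prefix-free code does not exist


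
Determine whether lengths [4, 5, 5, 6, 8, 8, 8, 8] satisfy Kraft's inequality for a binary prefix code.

Kraft inequality: Σ 2^(-l_i) ≤ 1 for prefix-free code
Calculating: 2^(-4) + 2^(-5) + 2^(-5) + 2^(-6) + 2^(-8) + 2^(-8) + 2^(-8) + 2^(-8)
= 0.0625 + 0.03125 + 0.03125 + 0.015625 + 0.00390625 + 0.00390625 + 0.00390625 + 0.00390625
= 0.1562
Since 0.1562 ≤ 1, prefix-free code exists


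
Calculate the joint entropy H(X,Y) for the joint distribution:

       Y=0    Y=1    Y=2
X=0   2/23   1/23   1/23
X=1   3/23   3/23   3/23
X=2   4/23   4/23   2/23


H(X,Y) = -Σ p(x,y) log₂ p(x,y)
  p(0,0)=2/23: -0.0870 × log₂(0.0870) = 0.3064
  p(0,1)=1/23: -0.0435 × log₂(0.0435) = 0.1967
  p(0,2)=1/23: -0.0435 × log₂(0.0435) = 0.1967
  p(1,0)=3/23: -0.1304 × log₂(0.1304) = 0.3833
  p(1,1)=3/23: -0.1304 × log₂(0.1304) = 0.3833
  p(1,2)=3/23: -0.1304 × log₂(0.1304) = 0.3833
  p(2,0)=4/23: -0.1739 × log₂(0.1739) = 0.4389
  p(2,1)=4/23: -0.1739 × log₂(0.1739) = 0.4389
  p(2,2)=2/23: -0.0870 × log₂(0.0870) = 0.3064
H(X,Y) = 3.0338 bits


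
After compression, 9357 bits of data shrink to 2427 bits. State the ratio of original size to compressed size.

Compression ratio = Original / Compressed
= 9357 / 2427 = 3.86:1


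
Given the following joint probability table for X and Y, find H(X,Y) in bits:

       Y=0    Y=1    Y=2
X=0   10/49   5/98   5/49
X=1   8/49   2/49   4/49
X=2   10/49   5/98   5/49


H(X,Y) = -Σ p(x,y) log₂ p(x,y)
  p(0,0)=10/49: -0.2041 × log₂(0.2041) = 0.4679
  p(0,1)=5/98: -0.0510 × log₂(0.0510) = 0.2190
  p(0,2)=5/49: -0.1020 × log₂(0.1020) = 0.3360
  p(1,0)=8/49: -0.1633 × log₂(0.1633) = 0.4269
  p(1,1)=2/49: -0.0408 × log₂(0.0408) = 0.1884
  p(1,2)=4/49: -0.0816 × log₂(0.0816) = 0.2951
  p(2,0)=10/49: -0.2041 × log₂(0.2041) = 0.4679
  p(2,1)=5/98: -0.0510 × log₂(0.0510) = 0.2190
  p(2,2)=5/49: -0.1020 × log₂(0.1020) = 0.3360
H(X,Y) = 2.9562 bits


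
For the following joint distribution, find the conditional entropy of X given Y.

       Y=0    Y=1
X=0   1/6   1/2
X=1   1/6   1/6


H(X|Y) = Σ_y p(y) H(X|Y=y)
  p(Y=0) = 1/3, H(X|Y=0) = 1.0000
  p(Y=1) = 2/3, H(X|Y=1) = 0.8113
H(X|Y) = 0.3333×1.0000 + 0.6667×0.8113 = 0.8742 bits


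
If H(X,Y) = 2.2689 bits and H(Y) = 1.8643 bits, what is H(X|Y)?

Chain rule: H(X,Y) = H(X|Y) + H(Y)
H(X|Y) = H(X,Y) - H(Y) = 2.2689 - 1.8643 = 0.4046 bits


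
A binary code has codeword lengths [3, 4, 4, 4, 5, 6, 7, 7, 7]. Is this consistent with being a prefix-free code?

Kraft inequality: Σ 2^(-l_i) ≤ 1 for prefix-free code
Calculating: 2^(-3) + 2^(-4) + 2^(-4) + 2^(-4) + 2^(-5) + 2^(-6) + 2^(-7) + 2^(-7) + 2^(-7)
= 0.125 + 0.0625 + 0.0625 + 0.0625 + 0.03125 + 0.015625 + 0.0078125 + 0.0078125 + 0.0078125
= 0.3828
Since 0.3828 ≤ 1, prefix-free code exists


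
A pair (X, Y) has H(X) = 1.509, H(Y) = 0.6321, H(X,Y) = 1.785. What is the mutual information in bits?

I(X;Y) = H(X) + H(Y) - H(X,Y)
I(X;Y) = 1.509 + 0.6321 - 1.785 = 0.3561 bits


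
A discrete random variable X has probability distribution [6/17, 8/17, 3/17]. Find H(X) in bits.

H(X) = -Σ p(x) log₂ p(x)
  -6/17 × log₂(6/17) = 0.5303
  -8/17 × log₂(8/17) = 0.5117
  -3/17 × log₂(3/17) = 0.4416
H(X) = 1.4837 bits


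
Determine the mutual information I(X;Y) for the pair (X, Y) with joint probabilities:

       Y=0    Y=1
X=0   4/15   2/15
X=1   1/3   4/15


H(X) = 0.9710, H(Y) = 0.9710, H(X,Y) = 1.9329
I(X;Y) = H(X) + H(Y) - H(X,Y) = 0.0090 bits


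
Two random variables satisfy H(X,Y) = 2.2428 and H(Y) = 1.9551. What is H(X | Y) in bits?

Chain rule: H(X,Y) = H(X|Y) + H(Y)
H(X|Y) = H(X,Y) - H(Y) = 2.2428 - 1.9551 = 0.2877 bits


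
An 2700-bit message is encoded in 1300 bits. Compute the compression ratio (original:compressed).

Compression ratio = Original / Compressed
= 2700 / 1300 = 2.08:1


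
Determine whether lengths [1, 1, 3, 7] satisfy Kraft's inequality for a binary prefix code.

Kraft inequality: Σ 2^(-l_i) ≤ 1 for prefix-free code
Calculating: 2^(-1) + 2^(-1) + 2^(-3) + 2^(-7)
= 0.5 + 0.5 + 0.125 + 0.0078125
= 1.1328
Since 1.1328 > 1, prefix-free code does not exist


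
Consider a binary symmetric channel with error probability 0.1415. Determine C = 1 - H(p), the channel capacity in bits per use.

For BSC with error probability p:
C = 1 - H(p) where H(p) is binary entropy
H(0.1415) = -0.1415 × log₂(0.1415) - 0.8585 × log₂(0.8585)
H(p) = 0.5882
C = 1 - 0.5882 = 0.4118 bits/use


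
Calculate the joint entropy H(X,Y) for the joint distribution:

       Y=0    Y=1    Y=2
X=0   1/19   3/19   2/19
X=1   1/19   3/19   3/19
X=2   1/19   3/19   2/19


H(X,Y) = -Σ p(x,y) log₂ p(x,y)
  p(0,0)=1/19: -0.0526 × log₂(0.0526) = 0.2236
  p(0,1)=3/19: -0.1579 × log₂(0.1579) = 0.4205
  p(0,2)=2/19: -0.1053 × log₂(0.1053) = 0.3419
  p(1,0)=1/19: -0.0526 × log₂(0.0526) = 0.2236
  p(1,1)=3/19: -0.1579 × log₂(0.1579) = 0.4205
  p(1,2)=3/19: -0.1579 × log₂(0.1579) = 0.4205
  p(2,0)=1/19: -0.0526 × log₂(0.0526) = 0.2236
  p(2,1)=3/19: -0.1579 × log₂(0.1579) = 0.4205
  p(2,2)=2/19: -0.1053 × log₂(0.1053) = 0.3419
H(X,Y) = 3.0364 bits
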